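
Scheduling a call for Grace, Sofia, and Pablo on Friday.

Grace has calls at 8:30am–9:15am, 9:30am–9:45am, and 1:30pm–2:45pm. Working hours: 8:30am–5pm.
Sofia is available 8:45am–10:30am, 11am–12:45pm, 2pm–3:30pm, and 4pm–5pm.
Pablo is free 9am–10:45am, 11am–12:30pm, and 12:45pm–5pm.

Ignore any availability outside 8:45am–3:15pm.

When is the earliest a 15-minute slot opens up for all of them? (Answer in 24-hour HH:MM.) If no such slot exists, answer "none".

Grace free within 08:30–17:00: 09:15–09:30, 09:45–13:30, 14:45–17:00.
Grace ∩ Sofia: 09:15–09:30, 09:45–10:30, 11:00–12:45, 14:45–15:30, 16:00–17:00.
Grace ∩ Sofia ∩ Pablo: 09:15–09:30, 09:45–10:30, 11:00–12:30, 14:45–15:30, 16:00–17:00.
Restricted to 08:45–15:15: 09:15–09:30, 09:45–10:30, 11:00–12:30, 14:45–15:15.
Windows ≥ 15 min: 09:15–09:30, 09:45–10:30, 11:00–12:30, 14:45–15:15.
Earliest such window starts at 09:15.

09:15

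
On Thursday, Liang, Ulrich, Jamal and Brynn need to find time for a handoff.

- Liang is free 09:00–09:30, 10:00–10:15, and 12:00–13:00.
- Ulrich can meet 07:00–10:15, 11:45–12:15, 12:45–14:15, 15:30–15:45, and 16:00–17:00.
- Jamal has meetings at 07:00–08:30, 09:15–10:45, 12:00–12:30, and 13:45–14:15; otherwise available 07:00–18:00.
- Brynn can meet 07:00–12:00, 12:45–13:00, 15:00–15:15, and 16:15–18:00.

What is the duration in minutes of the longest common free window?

15 minutes

Jamal free within 07:00–18:00: 08:30–09:15, 10:45–12:00, 12:30–13:45, 14:15–18:00.
Liang ∩ Ulrich: 09:00–09:30, 10:00–10:15, 12:00–12:15, 12:45–13:00.
Liang ∩ Ulrich ∩ Jamal: 09:00–09:15, 12:45–13:00.
Liang ∩ Ulrich ∩ Jamal ∩ Brynn: 09:00–09:15, 12:45–13:00.
Common window lengths: 15, 15 min; longest is 15.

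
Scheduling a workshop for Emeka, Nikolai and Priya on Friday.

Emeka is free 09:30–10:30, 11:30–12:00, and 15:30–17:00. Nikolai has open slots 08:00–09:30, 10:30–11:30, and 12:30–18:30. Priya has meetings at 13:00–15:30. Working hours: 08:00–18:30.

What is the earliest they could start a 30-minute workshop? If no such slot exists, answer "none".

15:30

Priya free within 08:00–18:30: 08:00–13:00, 15:30–18:30.
Emeka ∩ Nikolai: 15:30–17:00.
Emeka ∩ Nikolai ∩ Priya: 15:30–17:00.
Windows ≥ 30 min: 15:30–17:00.
Earliest such window starts at 15:30.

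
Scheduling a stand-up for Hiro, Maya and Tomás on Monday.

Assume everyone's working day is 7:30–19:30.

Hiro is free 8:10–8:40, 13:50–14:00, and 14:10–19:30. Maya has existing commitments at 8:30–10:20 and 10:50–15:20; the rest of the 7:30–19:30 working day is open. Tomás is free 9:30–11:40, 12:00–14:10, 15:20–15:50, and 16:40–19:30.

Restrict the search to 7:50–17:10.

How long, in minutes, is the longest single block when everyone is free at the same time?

Maya free within 07:30–19:30: 07:30–08:30, 10:20–10:50, 15:20–19:30.
Hiro ∩ Maya: 08:10–08:30, 15:20–19:30.
Hiro ∩ Maya ∩ Tomás: 15:20–15:50, 16:40–19:30.
Restricted to 07:50–17:10: 15:20–15:50, 16:40–17:10.
Common window lengths: 30, 30 min; longest is 30.

30 minutes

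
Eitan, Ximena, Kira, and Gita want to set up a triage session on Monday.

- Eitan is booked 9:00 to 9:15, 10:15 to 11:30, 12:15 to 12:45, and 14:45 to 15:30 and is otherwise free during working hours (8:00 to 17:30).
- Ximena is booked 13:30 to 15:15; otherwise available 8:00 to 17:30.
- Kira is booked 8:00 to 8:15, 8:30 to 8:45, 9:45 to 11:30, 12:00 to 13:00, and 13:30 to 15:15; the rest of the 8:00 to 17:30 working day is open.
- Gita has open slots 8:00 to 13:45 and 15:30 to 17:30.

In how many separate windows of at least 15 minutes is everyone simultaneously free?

Eitan free within 08:00–17:30: 08:00–09:00, 09:15–10:15, 11:30–12:15, 12:45–14:45, 15:30–17:30.
Ximena free within 08:00–17:30: 08:00–13:30, 15:15–17:30.
Kira free within 08:00–17:30: 08:15–08:30, 08:45–09:45, 11:30–12:00, 13:00–13:30, 15:15–17:30.
Eitan ∩ Ximena: 08:00–09:00, 09:15–10:15, 11:30–12:15, 12:45–13:30, 15:30–17:30.
Eitan ∩ Ximena ∩ Kira: 08:15–08:30, 08:45–09:00, 09:15–09:45, 11:30–12:00, 13:00–13:30, 15:30–17:30.
Eitan ∩ Ximena ∩ Kira ∩ Gita: 08:15–08:30, 08:45–09:00, 09:15–09:45, 11:30–12:00, 13:00–13:30, 15:30–17:30.
Windows ≥ 15 min: 08:15–08:30, 08:45–09:00, 09:15–09:45, 11:30–12:00, 13:00–13:30, 15:30–17:30.
That's 6 windows.

6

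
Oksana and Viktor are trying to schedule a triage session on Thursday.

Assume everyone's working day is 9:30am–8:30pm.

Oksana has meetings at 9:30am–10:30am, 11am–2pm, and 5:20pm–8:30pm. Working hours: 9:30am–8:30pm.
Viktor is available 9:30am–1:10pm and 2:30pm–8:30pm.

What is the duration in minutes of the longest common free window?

Oksana free within 09:30–20:30: 10:30–11:00, 14:00–17:20.
Oksana ∩ Viktor: 10:30–11:00, 14:30–17:20.
Common window lengths: 30, 170 min; longest is 170.

170 minutes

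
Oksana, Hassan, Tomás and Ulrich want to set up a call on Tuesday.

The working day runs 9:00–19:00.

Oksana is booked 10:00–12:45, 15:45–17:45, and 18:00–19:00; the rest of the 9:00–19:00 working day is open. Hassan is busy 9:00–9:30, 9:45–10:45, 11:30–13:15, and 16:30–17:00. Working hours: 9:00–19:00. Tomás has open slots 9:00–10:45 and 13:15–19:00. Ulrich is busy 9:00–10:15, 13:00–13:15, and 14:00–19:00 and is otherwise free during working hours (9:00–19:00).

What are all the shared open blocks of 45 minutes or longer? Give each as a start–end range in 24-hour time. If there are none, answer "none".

Oksana free within 09:00–19:00: 09:00–10:00, 12:45–15:45, 17:45–18:00.
Hassan free within 09:00–19:00: 09:30–09:45, 10:45–11:30, 13:15–16:30, 17:00–19:00.
Ulrich free within 09:00–19:00: 10:15–13:00, 13:15–14:00.
Oksana ∩ Hassan: 09:30–09:45, 13:15–15:45, 17:45–18:00.
Oksana ∩ Hassan ∩ Tomás: 09:30–09:45, 13:15–15:45, 17:45–18:00.
Oksana ∩ Hassan ∩ Tomás ∩ Ulrich: 13:15–14:00.
Windows ≥ 45 min: 13:15–14:00.

13:15–14:00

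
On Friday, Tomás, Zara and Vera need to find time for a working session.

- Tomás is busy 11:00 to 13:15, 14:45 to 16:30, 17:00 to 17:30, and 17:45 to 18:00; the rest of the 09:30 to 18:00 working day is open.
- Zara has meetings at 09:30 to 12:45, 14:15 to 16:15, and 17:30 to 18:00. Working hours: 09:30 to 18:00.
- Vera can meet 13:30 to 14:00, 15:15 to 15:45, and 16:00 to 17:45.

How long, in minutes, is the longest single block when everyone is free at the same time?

30 minutes

Tomás free within 09:30–18:00: 09:30–11:00, 13:15–14:45, 16:30–17:00, 17:30–17:45.
Zara free within 09:30–18:00: 12:45–14:15, 16:15–17:30.
Tomás ∩ Zara: 13:15–14:15, 16:30–17:00.
Tomás ∩ Zara ∩ Vera: 13:30–14:00, 16:30–17:00.
Common window lengths: 30, 30 min; longest is 30.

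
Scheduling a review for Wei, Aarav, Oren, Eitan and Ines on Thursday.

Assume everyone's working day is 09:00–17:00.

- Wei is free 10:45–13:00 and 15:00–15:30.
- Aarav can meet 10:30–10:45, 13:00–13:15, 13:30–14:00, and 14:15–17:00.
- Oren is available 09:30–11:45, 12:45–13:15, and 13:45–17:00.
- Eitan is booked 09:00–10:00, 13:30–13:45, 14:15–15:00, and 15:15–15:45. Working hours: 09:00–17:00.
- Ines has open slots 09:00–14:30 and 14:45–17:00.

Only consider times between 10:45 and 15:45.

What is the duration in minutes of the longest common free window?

Eitan free within 09:00–17:00: 10:00–13:30, 13:45–14:15, 15:00–15:15, 15:45–17:00.
Wei ∩ Aarav: 15:00–15:30.
Wei ∩ Aarav ∩ Oren: 15:00–15:30.
Wei ∩ Aarav ∩ Oren ∩ Eitan: 15:00–15:15.
Wei ∩ Aarav ∩ Oren ∩ Eitan ∩ Ines: 15:00–15:15.
Restricted to 10:45–15:45: 15:00–15:15.
Single common window of 15 minutes.

15 minutes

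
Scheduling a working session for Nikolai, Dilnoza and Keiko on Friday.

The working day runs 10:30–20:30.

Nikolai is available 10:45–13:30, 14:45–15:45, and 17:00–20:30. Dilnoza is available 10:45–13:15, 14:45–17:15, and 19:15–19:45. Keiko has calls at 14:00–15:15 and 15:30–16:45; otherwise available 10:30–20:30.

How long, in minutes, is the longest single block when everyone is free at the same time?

Keiko free within 10:30–20:30: 10:30–14:00, 15:15–15:30, 16:45–20:30.
Nikolai ∩ Dilnoza: 10:45–13:15, 14:45–15:45, 17:00–17:15, 19:15–19:45.
Nikolai ∩ Dilnoza ∩ Keiko: 10:45–13:15, 15:15–15:30, 17:00–17:15, 19:15–19:45.
Common window lengths: 150, 15, 15, 30 min; longest is 150.

150 minutes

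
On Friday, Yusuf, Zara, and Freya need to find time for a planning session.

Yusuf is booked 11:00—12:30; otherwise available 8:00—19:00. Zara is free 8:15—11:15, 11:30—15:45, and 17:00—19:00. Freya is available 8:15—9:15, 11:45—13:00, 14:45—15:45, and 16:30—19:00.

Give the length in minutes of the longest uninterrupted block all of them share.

120 minutes

Yusuf free within 08:00–19:00: 08:00–11:00, 12:30–19:00.
Yusuf ∩ Zara: 08:15–11:00, 12:30–15:45, 17:00–19:00.
Yusuf ∩ Zara ∩ Freya: 08:15–09:15, 12:30–13:00, 14:45–15:45, 17:00–19:00.
Common window lengths: 60, 30, 60, 120 min; longest is 120.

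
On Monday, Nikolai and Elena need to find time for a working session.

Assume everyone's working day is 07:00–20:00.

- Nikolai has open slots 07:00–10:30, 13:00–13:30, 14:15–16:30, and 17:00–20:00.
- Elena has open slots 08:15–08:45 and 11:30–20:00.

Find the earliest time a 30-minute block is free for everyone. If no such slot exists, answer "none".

08:15

Nikolai ∩ Elena: 08:15–08:45, 13:00–13:30, 14:15–16:30, 17:00–20:00.
Windows ≥ 30 min: 08:15–08:45, 13:00–13:30, 14:15–16:30, 17:00–20:00.
Earliest such window starts at 08:15.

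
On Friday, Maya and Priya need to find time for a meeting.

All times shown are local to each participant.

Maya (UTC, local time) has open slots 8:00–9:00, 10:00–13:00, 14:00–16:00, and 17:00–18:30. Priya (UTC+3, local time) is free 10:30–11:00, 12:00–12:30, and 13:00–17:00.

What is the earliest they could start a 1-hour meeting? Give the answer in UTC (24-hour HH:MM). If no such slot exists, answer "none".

Maya → UTC: 08:00–09:00, 10:00–13:00, 14:00–16:00, 17:00–18:30.
Priya → UTC: 07:30–08:00, 09:00–09:30, 10:00–14:00.
Maya ∩ Priya: 10:00–13:00.
Windows ≥ 60 min: 10:00–13:00.
Earliest such window starts at 10:00.

10:00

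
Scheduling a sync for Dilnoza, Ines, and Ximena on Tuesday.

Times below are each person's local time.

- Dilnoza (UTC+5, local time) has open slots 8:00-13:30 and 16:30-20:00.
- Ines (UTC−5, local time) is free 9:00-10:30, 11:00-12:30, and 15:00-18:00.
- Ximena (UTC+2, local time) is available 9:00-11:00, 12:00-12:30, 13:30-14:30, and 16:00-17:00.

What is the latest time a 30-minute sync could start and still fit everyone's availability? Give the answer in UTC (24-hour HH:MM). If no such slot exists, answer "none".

14:30

Dilnoza → UTC: 03:00–08:30, 11:30–15:00.
Ines → UTC: 14:00–15:30, 16:00–17:30, 20:00–23:00.
Ximena → UTC: 07:00–09:00, 10:00–10:30, 11:30–12:30, 14:00–15:00.
Dilnoza ∩ Ines: 14:00–15:00.
Dilnoza ∩ Ines ∩ Ximena: 14:00–15:00.
Windows ≥ 30 min: 14:00–15:00.
Latest start in the last window 14:00–15:00 is 15:00 − 30 min = 14:30.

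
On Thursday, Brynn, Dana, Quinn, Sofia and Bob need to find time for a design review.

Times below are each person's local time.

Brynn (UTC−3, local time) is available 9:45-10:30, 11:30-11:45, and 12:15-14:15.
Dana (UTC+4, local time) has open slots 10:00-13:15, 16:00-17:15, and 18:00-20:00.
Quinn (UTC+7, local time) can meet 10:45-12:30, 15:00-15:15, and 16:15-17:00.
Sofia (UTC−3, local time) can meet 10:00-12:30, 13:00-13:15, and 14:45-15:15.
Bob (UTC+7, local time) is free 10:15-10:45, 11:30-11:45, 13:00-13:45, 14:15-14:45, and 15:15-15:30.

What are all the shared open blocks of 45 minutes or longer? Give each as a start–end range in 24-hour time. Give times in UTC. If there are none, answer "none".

none

Brynn → UTC: 12:45–13:30, 14:30–14:45, 15:15–17:15.
Dana → UTC: 06:00–09:15, 12:00–13:15, 14:00–16:00.
Quinn → UTC: 03:45–05:30, 08:00–08:15, 09:15–10:00.
Sofia → UTC: 13:00–15:30, 16:00–16:15, 17:45–18:15.
Bob → UTC: 03:15–03:45, 04:30–04:45, 06:00–06:45, 07:15–07:45, 08:15–08:30.
Brynn ∩ Dana: 12:45–13:15, 14:30–14:45, 15:15–16:00.
Brynn ∩ Dana ∩ Quinn: (none).
Brynn ∩ Dana ∩ Quinn ∩ Sofia: (none).
Brynn ∩ Dana ∩ Quinn ∩ Sofia ∩ Bob: (none).
Windows ≥ 45 min: (none).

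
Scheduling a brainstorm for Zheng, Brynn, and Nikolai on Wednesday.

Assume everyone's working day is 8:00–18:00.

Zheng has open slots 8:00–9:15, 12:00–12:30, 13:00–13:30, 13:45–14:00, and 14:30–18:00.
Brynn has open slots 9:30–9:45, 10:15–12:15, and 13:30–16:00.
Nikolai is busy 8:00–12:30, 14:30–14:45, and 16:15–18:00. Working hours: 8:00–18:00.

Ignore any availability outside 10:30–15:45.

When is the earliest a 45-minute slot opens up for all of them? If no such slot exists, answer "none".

Nikolai free within 08:00–18:00: 12:30–14:30, 14:45–16:15.
Zheng ∩ Brynn: 12:00–12:15, 13:45–14:00, 14:30–16:00.
Zheng ∩ Brynn ∩ Nikolai: 13:45–14:00, 14:45–16:00.
Restricted to 10:30–15:45: 13:45–14:00, 14:45–15:45.
Windows ≥ 45 min: 14:45–15:45.
Earliest such window starts at 14:45.

14:45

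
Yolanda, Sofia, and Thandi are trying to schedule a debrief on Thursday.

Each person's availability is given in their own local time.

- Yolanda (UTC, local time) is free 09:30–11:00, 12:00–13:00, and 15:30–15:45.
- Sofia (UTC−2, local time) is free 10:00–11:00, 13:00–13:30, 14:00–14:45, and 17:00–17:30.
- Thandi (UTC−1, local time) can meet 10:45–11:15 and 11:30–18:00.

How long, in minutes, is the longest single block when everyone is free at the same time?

Yolanda → UTC: 09:30–11:00, 12:00–13:00, 15:30–15:45.
Sofia → UTC: 12:00–13:00, 15:00–15:30, 16:00–16:45, 19:00–19:30.
Thandi → UTC: 11:45–12:15, 12:30–19:00.
Yolanda ∩ Sofia: 12:00–13:00.
Yolanda ∩ Sofia ∩ Thandi: 12:00–12:15, 12:30–13:00.
Common window lengths: 15, 30 min; longest is 30.

30 minutes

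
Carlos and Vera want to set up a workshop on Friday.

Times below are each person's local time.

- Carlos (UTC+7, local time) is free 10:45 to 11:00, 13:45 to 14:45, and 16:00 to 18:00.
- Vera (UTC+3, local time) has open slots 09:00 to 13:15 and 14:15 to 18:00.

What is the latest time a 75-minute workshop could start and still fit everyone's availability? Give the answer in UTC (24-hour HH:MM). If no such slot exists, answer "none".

09:00

Carlos → UTC: 03:45–04:00, 06:45–07:45, 09:00–11:00.
Vera → UTC: 06:00–10:15, 11:15–15:00.
Carlos ∩ Vera: 06:45–07:45, 09:00–10:15.
Windows ≥ 75 min: 09:00–10:15.
Latest start in the last window 09:00–10:15 is 10:15 − 75 min = 09:00.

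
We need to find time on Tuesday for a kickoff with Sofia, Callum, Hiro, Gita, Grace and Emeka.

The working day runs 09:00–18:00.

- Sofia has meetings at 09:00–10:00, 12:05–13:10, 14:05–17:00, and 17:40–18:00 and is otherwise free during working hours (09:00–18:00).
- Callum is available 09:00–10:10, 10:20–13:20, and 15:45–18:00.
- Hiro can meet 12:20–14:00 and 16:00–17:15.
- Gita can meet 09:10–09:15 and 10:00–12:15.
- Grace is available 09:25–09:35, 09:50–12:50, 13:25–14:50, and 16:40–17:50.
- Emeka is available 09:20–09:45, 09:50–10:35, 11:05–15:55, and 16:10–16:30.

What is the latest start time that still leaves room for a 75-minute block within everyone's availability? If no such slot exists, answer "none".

Sofia free within 09:00–18:00: 10:00–12:05, 13:10–14:05, 17:00–17:40.
Sofia ∩ Callum: 10:00–10:10, 10:20–12:05, 13:10–13:20, 17:00–17:40.
Sofia ∩ Callum ∩ Hiro: 13:10–13:20, 17:00–17:15.
Sofia ∩ Callum ∩ Hiro ∩ Gita: (none).
Sofia ∩ Callum ∩ Hiro ∩ Gita ∩ Grace: (none).
Sofia ∩ Callum ∩ Hiro ∩ Gita ∩ Grace ∩ Emeka: (none).
Windows ≥ 75 min: (none).

none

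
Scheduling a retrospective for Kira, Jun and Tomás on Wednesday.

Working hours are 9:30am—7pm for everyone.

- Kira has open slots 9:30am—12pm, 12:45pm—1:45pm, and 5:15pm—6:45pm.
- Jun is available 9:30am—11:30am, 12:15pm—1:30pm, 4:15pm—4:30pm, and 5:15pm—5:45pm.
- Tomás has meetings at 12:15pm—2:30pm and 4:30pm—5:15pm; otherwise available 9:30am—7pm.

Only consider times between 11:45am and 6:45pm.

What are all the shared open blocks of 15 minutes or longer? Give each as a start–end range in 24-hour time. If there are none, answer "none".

17:15–17:45

Tomás free within 09:30–19:00: 09:30–12:15, 14:30–16:30, 17:15–19:00.
Kira ∩ Jun: 09:30–11:30, 12:45–13:30, 17:15–17:45.
Kira ∩ Jun ∩ Tomás: 09:30–11:30, 17:15–17:45.
Restricted to 11:45–18:45: 17:15–17:45.
Windows ≥ 15 min: 17:15–17:45.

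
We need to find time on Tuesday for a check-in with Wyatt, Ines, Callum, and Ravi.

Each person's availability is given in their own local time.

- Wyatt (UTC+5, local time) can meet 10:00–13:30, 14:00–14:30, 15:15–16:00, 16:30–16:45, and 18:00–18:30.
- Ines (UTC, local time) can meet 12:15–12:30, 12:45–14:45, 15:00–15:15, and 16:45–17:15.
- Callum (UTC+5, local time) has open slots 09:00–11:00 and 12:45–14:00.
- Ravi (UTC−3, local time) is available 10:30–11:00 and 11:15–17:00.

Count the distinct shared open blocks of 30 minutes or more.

0

Wyatt → UTC: 05:00–08:30, 09:00–09:30, 10:15–11:00, 11:30–11:45, 13:00–13:30.
Ines → UTC: 12:15–12:30, 12:45–14:45, 15:00–15:15, 16:45–17:15.
Callum → UTC: 04:00–06:00, 07:45–09:00.
Ravi → UTC: 13:30–14:00, 14:15–20:00.
Wyatt ∩ Ines: 13:00–13:30.
Wyatt ∩ Ines ∩ Callum: (none).
Wyatt ∩ Ines ∩ Callum ∩ Ravi: (none).
Windows ≥ 30 min: (none).
That's 0 windows.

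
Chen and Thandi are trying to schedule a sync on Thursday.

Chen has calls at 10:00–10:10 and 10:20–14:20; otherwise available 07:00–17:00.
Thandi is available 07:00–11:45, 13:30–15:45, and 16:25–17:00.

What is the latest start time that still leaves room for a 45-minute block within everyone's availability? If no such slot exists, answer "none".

15:00

Chen free within 07:00–17:00: 07:00–10:00, 10:10–10:20, 14:20–17:00.
Chen ∩ Thandi: 07:00–10:00, 10:10–10:20, 14:20–15:45, 16:25–17:00.
Windows ≥ 45 min: 07:00–10:00, 14:20–15:45.
Latest start in the last window 14:20–15:45 is 15:45 − 45 min = 15:00.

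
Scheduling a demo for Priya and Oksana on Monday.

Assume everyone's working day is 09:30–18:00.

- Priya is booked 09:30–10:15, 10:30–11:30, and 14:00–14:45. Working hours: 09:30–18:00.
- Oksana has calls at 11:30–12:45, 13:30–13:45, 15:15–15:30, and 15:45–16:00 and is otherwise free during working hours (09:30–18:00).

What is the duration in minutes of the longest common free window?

120 minutes

Priya free within 09:30–18:00: 10:15–10:30, 11:30–14:00, 14:45–18:00.
Oksana free within 09:30–18:00: 09:30–11:30, 12:45–13:30, 13:45–15:15, 15:30–15:45, 16:00–18:00.
Priya ∩ Oksana: 10:15–10:30, 12:45–13:30, 13:45–14:00, 14:45–15:15, 15:30–15:45, 16:00–18:00.
Common window lengths: 15, 45, 15, 30, 15, 120 min; longest is 120.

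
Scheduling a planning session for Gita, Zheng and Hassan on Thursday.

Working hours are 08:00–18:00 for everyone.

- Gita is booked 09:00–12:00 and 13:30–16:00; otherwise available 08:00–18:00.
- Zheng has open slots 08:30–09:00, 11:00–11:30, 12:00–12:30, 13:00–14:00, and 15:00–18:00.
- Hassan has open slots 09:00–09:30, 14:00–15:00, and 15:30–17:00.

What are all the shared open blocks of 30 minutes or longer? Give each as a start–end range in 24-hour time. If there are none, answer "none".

16:00–17:00

Gita free within 08:00–18:00: 08:00–09:00, 12:00–13:30, 16:00–18:00.
Gita ∩ Zheng: 08:30–09:00, 12:00–12:30, 13:00–13:30, 16:00–18:00.
Gita ∩ Zheng ∩ Hassan: 16:00–17:00.
Windows ≥ 30 min: 16:00–17:00.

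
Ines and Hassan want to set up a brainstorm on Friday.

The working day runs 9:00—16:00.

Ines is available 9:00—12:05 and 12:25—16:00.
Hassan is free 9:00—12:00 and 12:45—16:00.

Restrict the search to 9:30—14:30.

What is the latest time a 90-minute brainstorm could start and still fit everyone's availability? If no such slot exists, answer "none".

13:00

Ines ∩ Hassan: 09:00–12:00, 12:45–16:00.
Restricted to 09:30–14:30: 09:30–12:00, 12:45–14:30.
Windows ≥ 90 min: 09:30–12:00, 12:45–14:30.
Latest start in the last window 12:45–14:30 is 14:30 − 90 min = 13:00.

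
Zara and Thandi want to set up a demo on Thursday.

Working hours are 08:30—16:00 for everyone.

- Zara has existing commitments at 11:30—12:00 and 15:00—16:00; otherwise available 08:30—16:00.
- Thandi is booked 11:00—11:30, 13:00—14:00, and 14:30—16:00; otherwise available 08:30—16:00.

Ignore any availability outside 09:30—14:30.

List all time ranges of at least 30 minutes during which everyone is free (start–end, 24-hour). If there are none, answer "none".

Zara free within 08:30–16:00: 08:30–11:30, 12:00–15:00.
Thandi free within 08:30–16:00: 08:30–11:00, 11:30–13:00, 14:00–14:30.
Zara ∩ Thandi: 08:30–11:00, 12:00–13:00, 14:00–14:30.
Restricted to 09:30–14:30: 09:30–11:00, 12:00–13:00, 14:00–14:30.
Windows ≥ 30 min: 09:30–11:00, 12:00–13:00, 14:00–14:30.

09:30–11:00, 12:00–13:00, 14:00–14:30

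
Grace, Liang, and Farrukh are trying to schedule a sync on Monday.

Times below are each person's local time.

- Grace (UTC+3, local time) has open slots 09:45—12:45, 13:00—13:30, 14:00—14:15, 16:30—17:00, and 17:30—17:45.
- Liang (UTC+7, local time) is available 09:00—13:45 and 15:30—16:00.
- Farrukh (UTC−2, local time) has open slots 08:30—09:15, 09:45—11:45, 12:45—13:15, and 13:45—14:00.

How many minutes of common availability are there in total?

0 minutes

Grace → UTC: 06:45–09:45, 10:00–10:30, 11:00–11:15, 13:30–14:00, 14:30–14:45.
Liang → UTC: 02:00–06:45, 08:30–09:00.
Farrukh → UTC: 10:30–11:15, 11:45–13:45, 14:45–15:15, 15:45–16:00.
Grace ∩ Liang: 08:30–09:00.
Grace ∩ Liang ∩ Farrukh: (none).
Total common minutes: 0.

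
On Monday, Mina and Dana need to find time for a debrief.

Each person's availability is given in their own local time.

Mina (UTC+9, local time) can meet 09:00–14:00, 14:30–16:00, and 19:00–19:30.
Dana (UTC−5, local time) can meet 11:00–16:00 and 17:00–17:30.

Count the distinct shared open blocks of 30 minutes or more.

0

Mina → UTC: 00:00–05:00, 05:30–07:00, 10:00–10:30.
Dana → UTC: 16:00–21:00, 22:00–22:30.
Mina ∩ Dana: (none).
Windows ≥ 30 min: (none).
That's 0 windows.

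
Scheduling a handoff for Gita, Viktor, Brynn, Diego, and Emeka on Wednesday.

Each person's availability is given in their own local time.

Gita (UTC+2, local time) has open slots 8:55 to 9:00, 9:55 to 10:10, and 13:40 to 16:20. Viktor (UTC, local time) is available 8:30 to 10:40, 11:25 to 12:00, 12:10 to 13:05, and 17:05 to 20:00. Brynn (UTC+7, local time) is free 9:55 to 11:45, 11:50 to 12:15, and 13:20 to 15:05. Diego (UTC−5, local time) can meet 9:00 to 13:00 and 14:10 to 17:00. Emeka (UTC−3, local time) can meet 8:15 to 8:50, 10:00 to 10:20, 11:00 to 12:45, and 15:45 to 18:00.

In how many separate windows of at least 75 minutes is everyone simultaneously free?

Gita → UTC: 06:55–07:00, 07:55–08:10, 11:40–14:20.
Viktor → UTC: 08:30–10:40, 11:25–12:00, 12:10–13:05, 17:05–20:00.
Brynn → UTC: 02:55–04:45, 04:50–05:15, 06:20–08:05.
Diego → UTC: 14:00–18:00, 19:10–22:00.
Emeka → UTC: 11:15–11:50, 13:00–13:20, 14:00–15:45, 18:45–21:00.
Gita ∩ Viktor: 11:40–12:00, 12:10–13:05.
Gita ∩ Viktor ∩ Brynn: (none).
Gita ∩ Viktor ∩ Brynn ∩ Diego: (none).
Gita ∩ Viktor ∩ Brynn ∩ Diego ∩ Emeka: (none).
Windows ≥ 75 min: (none).
That's 0 windows.

0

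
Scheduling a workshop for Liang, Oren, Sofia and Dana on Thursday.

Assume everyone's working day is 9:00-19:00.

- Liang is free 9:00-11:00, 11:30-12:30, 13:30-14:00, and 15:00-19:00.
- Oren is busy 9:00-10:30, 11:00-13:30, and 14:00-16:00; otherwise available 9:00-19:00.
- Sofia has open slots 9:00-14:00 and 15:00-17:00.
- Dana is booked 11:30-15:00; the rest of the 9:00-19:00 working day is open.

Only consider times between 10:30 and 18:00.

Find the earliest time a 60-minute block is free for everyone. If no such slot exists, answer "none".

16:00

Oren free within 09:00–19:00: 10:30–11:00, 13:30–14:00, 16:00–19:00.
Dana free within 09:00–19:00: 09:00–11:30, 15:00–19:00.
Liang ∩ Oren: 10:30–11:00, 13:30–14:00, 16:00–19:00.
Liang ∩ Oren ∩ Sofia: 10:30–11:00, 13:30–14:00, 16:00–17:00.
Liang ∩ Oren ∩ Sofia ∩ Dana: 10:30–11:00, 16:00–17:00.
Restricted to 10:30–18:00: 10:30–11:00, 16:00–17:00.
Windows ≥ 60 min: 16:00–17:00.
Earliest such window starts at 16:00.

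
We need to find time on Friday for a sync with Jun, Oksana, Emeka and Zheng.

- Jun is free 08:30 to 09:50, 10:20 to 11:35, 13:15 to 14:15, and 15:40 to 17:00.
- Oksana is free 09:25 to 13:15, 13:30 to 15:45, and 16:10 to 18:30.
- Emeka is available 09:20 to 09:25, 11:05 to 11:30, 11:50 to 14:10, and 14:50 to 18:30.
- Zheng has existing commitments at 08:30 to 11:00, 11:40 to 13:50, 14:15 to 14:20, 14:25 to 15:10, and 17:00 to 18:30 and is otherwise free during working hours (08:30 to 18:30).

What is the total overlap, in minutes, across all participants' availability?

Zheng free within 08:30–18:30: 11:00–11:40, 13:50–14:15, 14:20–14:25, 15:10–17:00.
Jun ∩ Oksana: 09:25–09:50, 10:20–11:35, 13:30–14:15, 15:40–15:45, 16:10–17:00.
Jun ∩ Oksana ∩ Emeka: 11:05–11:30, 13:30–14:10, 15:40–15:45, 16:10–17:00.
Jun ∩ Oksana ∩ Emeka ∩ Zheng: 11:05–11:30, 13:50–14:10, 15:40–15:45, 16:10–17:00.
Total common minutes: 25 + 20 + 5 + 50 = 100.

100 minutes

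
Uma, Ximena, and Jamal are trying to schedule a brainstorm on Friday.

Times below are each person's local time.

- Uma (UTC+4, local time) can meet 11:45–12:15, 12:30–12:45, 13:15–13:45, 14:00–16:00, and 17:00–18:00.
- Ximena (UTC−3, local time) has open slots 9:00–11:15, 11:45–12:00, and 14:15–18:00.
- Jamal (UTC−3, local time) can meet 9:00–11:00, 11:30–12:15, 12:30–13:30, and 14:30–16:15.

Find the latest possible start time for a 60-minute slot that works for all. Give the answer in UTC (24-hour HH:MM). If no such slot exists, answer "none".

13:00

Uma → UTC: 07:45–08:15, 08:30–08:45, 09:15–09:45, 10:00–12:00, 13:00–14:00.
Ximena → UTC: 12:00–14:15, 14:45–15:00, 17:15–21:00.
Jamal → UTC: 12:00–14:00, 14:30–15:15, 15:30–16:30, 17:30–19:15.
Uma ∩ Ximena: 13:00–14:00.
Uma ∩ Ximena ∩ Jamal: 13:00–14:00.
Windows ≥ 60 min: 13:00–14:00.
Latest start in the last window 13:00–14:00 is 14:00 − 60 min = 13:00.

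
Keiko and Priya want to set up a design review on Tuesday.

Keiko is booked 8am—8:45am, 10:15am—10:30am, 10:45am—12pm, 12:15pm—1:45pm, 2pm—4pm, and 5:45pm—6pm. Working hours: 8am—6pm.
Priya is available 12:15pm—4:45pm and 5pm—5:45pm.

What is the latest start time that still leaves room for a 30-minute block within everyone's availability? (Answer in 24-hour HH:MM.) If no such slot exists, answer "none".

17:15

Keiko free within 08:00–18:00: 08:45–10:15, 10:30–10:45, 12:00–12:15, 13:45–14:00, 16:00–17:45.
Keiko ∩ Priya: 13:45–14:00, 16:00–16:45, 17:00–17:45.
Windows ≥ 30 min: 16:00–16:45, 17:00–17:45.
Latest start in the last window 17:00–17:45 is 17:45 − 30 min = 17:15.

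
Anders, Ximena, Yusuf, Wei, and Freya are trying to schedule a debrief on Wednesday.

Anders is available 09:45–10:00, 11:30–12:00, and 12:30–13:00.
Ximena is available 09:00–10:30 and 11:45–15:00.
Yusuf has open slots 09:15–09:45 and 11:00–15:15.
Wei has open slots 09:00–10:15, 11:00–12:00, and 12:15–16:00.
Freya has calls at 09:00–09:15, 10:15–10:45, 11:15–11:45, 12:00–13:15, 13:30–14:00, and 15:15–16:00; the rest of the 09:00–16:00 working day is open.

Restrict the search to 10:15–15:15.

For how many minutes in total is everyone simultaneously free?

Freya free within 09:00–16:00: 09:15–10:15, 10:45–11:15, 11:45–12:00, 13:15–13:30, 14:00–15:15.
Anders ∩ Ximena: 09:45–10:00, 11:45–12:00, 12:30–13:00.
Anders ∩ Ximena ∩ Yusuf: 11:45–12:00, 12:30–13:00.
Anders ∩ Ximena ∩ Yusuf ∩ Wei: 11:45–12:00, 12:30–13:00.
Anders ∩ Ximena ∩ Yusuf ∩ Wei ∩ Freya: 11:45–12:00.
Restricted to 10:15–15:15: 11:45–12:00.
Total common minutes: 15.

15 minutes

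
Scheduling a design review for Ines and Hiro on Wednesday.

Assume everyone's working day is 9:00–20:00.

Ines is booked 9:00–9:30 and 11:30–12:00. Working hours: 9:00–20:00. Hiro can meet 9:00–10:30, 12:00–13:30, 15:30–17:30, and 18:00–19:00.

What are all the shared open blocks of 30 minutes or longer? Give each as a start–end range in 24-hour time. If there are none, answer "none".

09:30–10:30, 12:00–13:30, 15:30–17:30, 18:00–19:00

Ines free within 09:00–20:00: 09:30–11:30, 12:00–20:00.
Ines ∩ Hiro: 09:30–10:30, 12:00–13:30, 15:30–17:30, 18:00–19:00.
Windows ≥ 30 min: 09:30–10:30, 12:00–13:30, 15:30–17:30, 18:00–19:00.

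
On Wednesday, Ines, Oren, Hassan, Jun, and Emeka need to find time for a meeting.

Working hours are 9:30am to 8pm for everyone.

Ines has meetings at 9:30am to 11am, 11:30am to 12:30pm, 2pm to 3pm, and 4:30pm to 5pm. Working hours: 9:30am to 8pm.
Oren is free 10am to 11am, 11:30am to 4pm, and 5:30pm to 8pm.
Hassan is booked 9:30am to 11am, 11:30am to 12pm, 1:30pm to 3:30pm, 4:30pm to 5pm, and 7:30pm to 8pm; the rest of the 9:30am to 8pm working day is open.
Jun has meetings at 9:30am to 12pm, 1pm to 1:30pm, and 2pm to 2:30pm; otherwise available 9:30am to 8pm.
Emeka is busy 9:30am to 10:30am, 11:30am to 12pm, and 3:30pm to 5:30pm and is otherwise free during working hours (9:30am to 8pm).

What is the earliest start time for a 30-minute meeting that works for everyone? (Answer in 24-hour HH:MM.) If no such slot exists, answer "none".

Ines free within 09:30–20:00: 11:00–11:30, 12:30–14:00, 15:00–16:30, 17:00–20:00.
Hassan free within 09:30–20:00: 11:00–11:30, 12:00–13:30, 15:30–16:30, 17:00–19:30.
Jun free within 09:30–20:00: 12:00–13:00, 13:30–14:00, 14:30–20:00.
Emeka free within 09:30–20:00: 10:30–11:30, 12:00–15:30, 17:30–20:00.
Ines ∩ Oren: 12:30–14:00, 15:00–16:00, 17:30–20:00.
Ines ∩ Oren ∩ Hassan: 12:30–13:30, 15:30–16:00, 17:30–19:30.
Ines ∩ Oren ∩ Hassan ∩ Jun: 12:30–13:00, 15:30–16:00, 17:30–19:30.
Ines ∩ Oren ∩ Hassan ∩ Jun ∩ Emeka: 12:30–13:00, 17:30–19:30.
Windows ≥ 30 min: 12:30–13:00, 17:30–19:30.
Earliest such window starts at 12:30.

12:30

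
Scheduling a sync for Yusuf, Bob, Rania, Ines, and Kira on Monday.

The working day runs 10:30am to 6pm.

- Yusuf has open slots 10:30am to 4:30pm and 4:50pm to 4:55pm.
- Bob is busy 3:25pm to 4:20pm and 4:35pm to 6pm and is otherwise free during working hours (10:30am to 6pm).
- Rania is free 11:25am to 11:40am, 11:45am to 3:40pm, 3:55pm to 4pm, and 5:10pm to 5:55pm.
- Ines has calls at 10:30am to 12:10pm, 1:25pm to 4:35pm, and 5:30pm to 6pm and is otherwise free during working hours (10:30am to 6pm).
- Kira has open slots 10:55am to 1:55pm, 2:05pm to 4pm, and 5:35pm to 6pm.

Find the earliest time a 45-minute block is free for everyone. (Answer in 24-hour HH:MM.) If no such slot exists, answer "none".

Bob free within 10:30–18:00: 10:30–15:25, 16:20–16:35.
Ines free within 10:30–18:00: 12:10–13:25, 16:35–17:30.
Yusuf ∩ Bob: 10:30–15:25, 16:20–16:30.
Yusuf ∩ Bob ∩ Rania: 11:25–11:40, 11:45–15:25.
Yusuf ∩ Bob ∩ Rania ∩ Ines: 12:10–13:25.
Yusuf ∩ Bob ∩ Rania ∩ Ines ∩ Kira: 12:10–13:25.
Windows ≥ 45 min: 12:10–13:25.
Earliest such window starts at 12:10.

12:10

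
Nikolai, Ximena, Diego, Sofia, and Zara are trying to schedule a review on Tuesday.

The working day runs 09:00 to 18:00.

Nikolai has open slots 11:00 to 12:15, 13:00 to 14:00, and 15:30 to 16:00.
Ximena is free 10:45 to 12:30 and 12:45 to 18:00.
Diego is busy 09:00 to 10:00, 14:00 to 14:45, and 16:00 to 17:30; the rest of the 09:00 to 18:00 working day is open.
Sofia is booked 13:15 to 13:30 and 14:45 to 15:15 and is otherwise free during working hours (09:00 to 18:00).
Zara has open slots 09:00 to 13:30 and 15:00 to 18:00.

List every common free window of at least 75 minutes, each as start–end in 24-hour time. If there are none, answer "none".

11:00–12:15

Diego free within 09:00–18:00: 10:00–14:00, 14:45–16:00, 17:30–18:00.
Sofia free within 09:00–18:00: 09:00–13:15, 13:30–14:45, 15:15–18:00.
Nikolai ∩ Ximena: 11:00–12:15, 13:00–14:00, 15:30–16:00.
Nikolai ∩ Ximena ∩ Diego: 11:00–12:15, 13:00–14:00, 15:30–16:00.
Nikolai ∩ Ximena ∩ Diego ∩ Sofia: 11:00–12:15, 13:00–13:15, 13:30–14:00, 15:30–16:00.
Nikolai ∩ Ximena ∩ Diego ∩ Sofia ∩ Zara: 11:00–12:15, 13:00–13:15, 15:30–16:00.
Windows ≥ 75 min: 11:00–12:15.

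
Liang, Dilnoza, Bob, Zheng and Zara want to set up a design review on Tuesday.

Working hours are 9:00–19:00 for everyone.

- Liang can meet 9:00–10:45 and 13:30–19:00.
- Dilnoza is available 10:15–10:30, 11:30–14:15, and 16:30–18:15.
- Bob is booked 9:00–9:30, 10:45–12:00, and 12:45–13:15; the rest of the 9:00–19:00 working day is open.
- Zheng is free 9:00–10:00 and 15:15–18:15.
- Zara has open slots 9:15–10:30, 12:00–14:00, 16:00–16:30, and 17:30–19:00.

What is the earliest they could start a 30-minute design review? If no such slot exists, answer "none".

Bob free within 09:00–19:00: 09:30–10:45, 12:00–12:45, 13:15–19:00.
Liang ∩ Dilnoza: 10:15–10:30, 13:30–14:15, 16:30–18:15.
Liang ∩ Dilnoza ∩ Bob: 10:15–10:30, 13:30–14:15, 16:30–18:15.
Liang ∩ Dilnoza ∩ Bob ∩ Zheng: 16:30–18:15.
Liang ∩ Dilnoza ∩ Bob ∩ Zheng ∩ Zara: 17:30–18:15.
Windows ≥ 30 min: 17:30–18:15.
Earliest such window starts at 17:30.

17:30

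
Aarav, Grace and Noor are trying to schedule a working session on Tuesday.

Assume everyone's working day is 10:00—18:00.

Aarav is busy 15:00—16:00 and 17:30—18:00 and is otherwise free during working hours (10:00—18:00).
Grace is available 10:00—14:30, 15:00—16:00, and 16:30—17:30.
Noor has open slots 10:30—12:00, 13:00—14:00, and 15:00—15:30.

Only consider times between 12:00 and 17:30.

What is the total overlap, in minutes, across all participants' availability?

Aarav free within 10:00–18:00: 10:00–15:00, 16:00–17:30.
Aarav ∩ Grace: 10:00–14:30, 16:30–17:30.
Aarav ∩ Grace ∩ Noor: 10:30–12:00, 13:00–14:00.
Restricted to 12:00–17:30: 13:00–14:00.
Total common minutes: 60.

60 minutes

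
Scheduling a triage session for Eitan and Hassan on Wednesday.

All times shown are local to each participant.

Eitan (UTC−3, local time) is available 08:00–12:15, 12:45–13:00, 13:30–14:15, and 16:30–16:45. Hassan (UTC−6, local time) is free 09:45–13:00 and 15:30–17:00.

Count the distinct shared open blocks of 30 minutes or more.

1

Eitan → UTC: 11:00–15:15, 15:45–16:00, 16:30–17:15, 19:30–19:45.
Hassan → UTC: 15:45–19:00, 21:30–23:00.
Eitan ∩ Hassan: 15:45–16:00, 16:30–17:15.
Windows ≥ 30 min: 16:30–17:15.
That's 1 window.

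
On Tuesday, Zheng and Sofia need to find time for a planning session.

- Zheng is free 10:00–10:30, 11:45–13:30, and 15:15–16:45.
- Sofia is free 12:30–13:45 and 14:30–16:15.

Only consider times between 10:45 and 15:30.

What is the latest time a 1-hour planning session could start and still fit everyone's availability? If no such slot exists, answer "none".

12:30

Zheng ∩ Sofia: 12:30–13:30, 15:15–16:15.
Restricted to 10:45–15:30: 12:30–13:30, 15:15–15:30.
Windows ≥ 60 min: 12:30–13:30.
Latest start in the last window 12:30–13:30 is 13:30 − 60 min = 12:30.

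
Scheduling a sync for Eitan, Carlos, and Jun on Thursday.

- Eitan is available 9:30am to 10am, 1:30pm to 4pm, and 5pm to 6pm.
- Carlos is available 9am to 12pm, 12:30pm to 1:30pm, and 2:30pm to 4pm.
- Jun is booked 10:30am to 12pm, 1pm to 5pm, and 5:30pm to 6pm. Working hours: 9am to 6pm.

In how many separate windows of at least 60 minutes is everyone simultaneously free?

Jun free within 09:00–18:00: 09:00–10:30, 12:00–13:00, 17:00–17:30.
Eitan ∩ Carlos: 09:30–10:00, 14:30–16:00.
Eitan ∩ Carlos ∩ Jun: 09:30–10:00.
Windows ≥ 60 min: (none).
That's 0 windows.

0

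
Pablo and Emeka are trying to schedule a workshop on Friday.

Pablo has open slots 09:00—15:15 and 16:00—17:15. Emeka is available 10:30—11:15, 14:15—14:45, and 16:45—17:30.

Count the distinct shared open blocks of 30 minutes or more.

Pablo ∩ Emeka: 10:30–11:15, 14:15–14:45, 16:45–17:15.
Windows ≥ 30 min: 10:30–11:15, 14:15–14:45, 16:45–17:15.
That's 3 windows.

3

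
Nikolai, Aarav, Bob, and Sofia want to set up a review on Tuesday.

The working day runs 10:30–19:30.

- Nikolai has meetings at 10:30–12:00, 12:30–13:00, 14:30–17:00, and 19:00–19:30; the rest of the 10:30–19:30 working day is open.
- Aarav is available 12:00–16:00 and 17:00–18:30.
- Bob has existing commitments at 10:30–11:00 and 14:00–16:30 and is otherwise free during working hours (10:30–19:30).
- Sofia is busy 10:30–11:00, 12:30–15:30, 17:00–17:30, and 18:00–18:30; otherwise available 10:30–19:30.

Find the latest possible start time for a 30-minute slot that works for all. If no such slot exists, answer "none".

Nikolai free within 10:30–19:30: 12:00–12:30, 13:00–14:30, 17:00–19:00.
Bob free within 10:30–19:30: 11:00–14:00, 16:30–19:30.
Sofia free within 10:30–19:30: 11:00–12:30, 15:30–17:00, 17:30–18:00, 18:30–19:30.
Nikolai ∩ Aarav: 12:00–12:30, 13:00–14:30, 17:00–18:30.
Nikolai ∩ Aarav ∩ Bob: 12:00–12:30, 13:00–14:00, 17:00–18:30.
Nikolai ∩ Aarav ∩ Bob ∩ Sofia: 12:00–12:30, 17:30–18:00.
Windows ≥ 30 min: 12:00–12:30, 17:30–18:00.
Latest start in the last window 17:30–18:00 is 18:00 − 30 min = 17:30.

17:30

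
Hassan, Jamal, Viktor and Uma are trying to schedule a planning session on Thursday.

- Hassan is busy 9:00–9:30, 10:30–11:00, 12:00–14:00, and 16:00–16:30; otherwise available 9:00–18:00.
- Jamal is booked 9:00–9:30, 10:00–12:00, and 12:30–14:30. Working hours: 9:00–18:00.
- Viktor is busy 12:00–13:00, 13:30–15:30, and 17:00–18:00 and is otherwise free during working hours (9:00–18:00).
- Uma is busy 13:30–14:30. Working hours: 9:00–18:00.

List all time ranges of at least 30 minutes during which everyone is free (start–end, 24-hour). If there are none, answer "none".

09:30–10:00, 15:30–16:00, 16:30–17:00

Hassan free within 09:00–18:00: 09:30–10:30, 11:00–12:00, 14:00–16:00, 16:30–18:00.
Jamal free within 09:00–18:00: 09:30–10:00, 12:00–12:30, 14:30–18:00.
Viktor free within 09:00–18:00: 09:00–12:00, 13:00–13:30, 15:30–17:00.
Uma free within 09:00–18:00: 09:00–13:30, 14:30–18:00.
Hassan ∩ Jamal: 09:30–10:00, 14:30–16:00, 16:30–18:00.
Hassan ∩ Jamal ∩ Viktor: 09:30–10:00, 15:30–16:00, 16:30–17:00.
Hassan ∩ Jamal ∩ Viktor ∩ Uma: 09:30–10:00, 15:30–16:00, 16:30–17:00.
Windows ≥ 30 min: 09:30–10:00, 15:30–16:00, 16:30–17:00.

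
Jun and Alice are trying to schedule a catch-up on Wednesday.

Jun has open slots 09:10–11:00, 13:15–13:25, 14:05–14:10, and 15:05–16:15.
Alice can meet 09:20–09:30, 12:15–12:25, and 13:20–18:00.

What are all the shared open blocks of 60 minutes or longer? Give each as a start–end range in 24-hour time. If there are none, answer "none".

Jun ∩ Alice: 09:20–09:30, 13:20–13:25, 14:05–14:10, 15:05–16:15.
Windows ≥ 60 min: 15:05–16:15.

15:05–16:15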